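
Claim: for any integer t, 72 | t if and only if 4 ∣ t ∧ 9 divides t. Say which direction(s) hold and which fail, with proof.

Not equivalent: only (⇒) holds.

(⟹) If 72 ∣ t, write t = 72q. Since 72 = 18·4, t = 4·(18q), so 4 ∣ t; and since 72 = 8·9, t = 9·(8q), so 9 ∣ t.

(⟸) This fails: take t = 36. Both 4 ∣ 36 and 9 ∣ 36, yet 36 is not a multiple of 72 (since 36 = 0·72 + 36), so 72 ∤ 36.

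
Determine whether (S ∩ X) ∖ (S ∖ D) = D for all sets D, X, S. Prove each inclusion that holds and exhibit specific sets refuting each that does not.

(⊆) holds; (⊇) fails.

(⊇) This inclusion fails. Take D = {1}, X = ∅, S = ∅; then 1 ∈ D but 1 ∉ (S ∩ X) ∖ (S ∖ D).

(⊆) Let x ∈ (S ∩ X) ∖ (S ∖ D). Then x ∈ D ∩ X ∩ S, from which x ∈ D.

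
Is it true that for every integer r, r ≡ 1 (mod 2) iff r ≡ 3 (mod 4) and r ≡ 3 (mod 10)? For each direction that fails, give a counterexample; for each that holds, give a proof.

Not equivalent: only (⇐) holds.

(⇒) This fails: r = 1 gives 1 ≡ 1 (mod 2) but 1 ≡ 1 (mod 4), so the conjunction on the right does not hold.

(⇐) Conversely, if r ≡ 3 (mod 4) and r ≡ 3 (mod 10), then by the Chinese remainder theorem r ≡ 3 (mod 20). Since 3 ≡ 1 (mod 2) and 2 ∣ 20, we get r ≡ 1 (mod 2).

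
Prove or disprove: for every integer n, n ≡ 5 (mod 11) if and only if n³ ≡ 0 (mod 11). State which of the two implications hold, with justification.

Neither direction holds.

[⇒] This fails: take n = 5. Then 5 ≡ 5 (mod 11), but 5³ = 125 ≡ 4 (mod 11), not 0.

[⇐] This fails: take n = 0. Then 0³ = 0 ≡ 0 (mod 11), yet 0 ≡ 0 (mod 11), not 5.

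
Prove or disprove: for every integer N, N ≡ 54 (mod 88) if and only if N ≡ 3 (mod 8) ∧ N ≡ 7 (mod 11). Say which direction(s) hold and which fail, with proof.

(⟹) This fails: N = 54 gives 54 ≡ 54 (mod 88) but 54 ≡ 6 (mod 8), so the conjunction on the right does not hold.

(⟸) This fails: N = 51 satisfies both congruences on the right (51 ≡ 3 mod 8 and 51 ≡ 7 mod 11) yet 51 ≡ 51 (mod 88), not 54.

Neither direction holds.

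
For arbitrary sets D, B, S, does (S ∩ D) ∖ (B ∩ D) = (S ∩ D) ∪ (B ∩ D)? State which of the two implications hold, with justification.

The sets are not equal: only the forward inclusion holds.

(⟹) Let x ∈ (S ∩ D) ∖ (B ∩ D). Then x ∈ D ∩ S and x ∉ B, from which x ∈ (S ∩ D) ∪ (B ∩ D).

(⟸) This inclusion fails. Take D = {1}, B = {1}, S = ∅; then 1 ∈ (S ∩ D) ∪ (B ∩ D) but 1 ∉ (S ∩ D) ∖ (B ∩ D).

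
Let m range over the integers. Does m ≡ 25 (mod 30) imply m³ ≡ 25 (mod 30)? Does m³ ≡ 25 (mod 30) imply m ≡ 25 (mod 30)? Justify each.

Forward direction. Suppose m ≡ 25 (mod 30). Write m = 30j + 25. Then (30j + 25)³ = 27000j³ + 67500j² + 56250j + 15625 = 30(900j³ + 2250j² + 1875j + 520) + 25, so m³ ≡ 25 (mod 30).

Converse. Suppose m³ ≡ 25 (mod 30). The only residue r in {0, …, 29} with r³ ≡ 25 (mod 30) is r = 25, so m ≡ 25 (mod 30).

Both directions hold; the statement is true.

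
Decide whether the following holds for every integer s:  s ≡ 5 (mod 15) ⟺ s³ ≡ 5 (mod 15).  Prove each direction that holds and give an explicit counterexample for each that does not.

The biconditional holds.

[⇒] Suppose s ≡ 5 (mod 15). Write s = 15j + 5. Then (15j + 5)³ = 3375j³ + 3375j² + 1125j + 125 = 15(225j³ + 225j² + 75j + 8) + 5, so s³ ≡ 5 (mod 15).

[⇐] Conversely, suppose s³ ≡ 5 (mod 15). The only residue r in {0, …, 14} with r³ ≡ 5 (mod 15) is r = 5, so s ≡ 5 (mod 15).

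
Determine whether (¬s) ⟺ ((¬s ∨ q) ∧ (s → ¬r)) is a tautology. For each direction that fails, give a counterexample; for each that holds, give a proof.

Only the forward implication holds.

(→) Assume the antecedent. If r is true, the antecedent forces (r = T, q = F, s = F) or (r = T, q = T, s = F), and (¬s ∨ q) ∧ (s → ¬r) holds there. If r is false, the antecedent forces (r = F, q = F, s = F) or (r = F, q = T, s = F), and (¬s ∨ q) ∧ (s → ¬r) holds there. Either way (¬s ∨ q) ∧ (s → ¬r) holds.

(←) This fails. Under r = F, q = T, s = T, the left side is false but the right side is true.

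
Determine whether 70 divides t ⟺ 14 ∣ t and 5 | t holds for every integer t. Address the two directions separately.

Both directions hold; the statement is true.

(←) Suppose 14 ∣ t and 5 ∣ t. Any common multiple of 14 and 5 is a multiple of their lcm; here gcd(14, 5) = 1, so lcm(14, 5) = 14·5 = 70, so 70 ∣ t.

(→) If 70 ∣ t, write t = 70q. Since 70 = 5·14, t = 14·(5q), so 14 ∣ t; and since 70 = 14·5, t = 5·(14q), so 5 ∣ t.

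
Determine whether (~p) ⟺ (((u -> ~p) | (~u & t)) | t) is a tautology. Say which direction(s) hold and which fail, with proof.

Only the forward direction holds.

[⇒] Assume the antecedent. If t is true, ((u -> ~p) | (~u & t)) | t reduces to true regardless of the other variables. If t is false, the antecedent forces (t = F, p = F, u = F) or (t = F, p = F, u = T), and ((u -> ~p) | (~u & t)) | t holds there. Either way ((u -> ~p) | (~u & t)) | t holds.

[⇐] This fails. Under t = F, p = T, u = F, the left side is false but the right side is true.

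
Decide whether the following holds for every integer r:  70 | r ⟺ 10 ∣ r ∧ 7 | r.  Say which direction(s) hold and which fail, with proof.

[⇒] If 70 ∣ r, write r = 70q. Since 70 = 7·10, r = 10·(7q), so 10 ∣ r; and since 70 = 10·7, r = 7·(10q), so 7 ∣ r.

[⇐] Suppose 10 ∣ r and 7 ∣ r. Any common multiple of 10 and 7 is a multiple of their lcm; here gcd(10, 7) = 1, so lcm(10, 7) = 10·7 = 70, so 70 ∣ r.

Both implications hold.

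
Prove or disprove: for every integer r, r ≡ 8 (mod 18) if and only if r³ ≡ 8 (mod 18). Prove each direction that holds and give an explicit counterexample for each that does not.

Not equivalent: only (⇒) holds.

(⟹) Suppose r ≡ 8 (mod 18). Write r = 18j + 8. Then (18j + 8)³ = 5832j³ + 7776j² + 3456j + 512 = 18(324j³ + 432j² + 192j + 28) + 8, so r³ ≡ 8 (mod 18).

(⟸) This fails: take r = 2. Then 2³ = 8 ≡ 8 (mod 18), yet 2 ≡ 2 (mod 18), not 8.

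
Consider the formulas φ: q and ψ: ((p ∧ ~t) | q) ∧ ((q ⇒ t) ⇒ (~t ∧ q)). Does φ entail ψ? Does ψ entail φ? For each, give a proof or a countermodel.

[⇒] This fails. Under q = T, t = T, p = F, the left side is true but the right side is false.

[⇐] Assume the antecedent. If q is true, q reduces to true regardless of the other variables. If q is false, the antecedent cannot hold. Either way q holds.

Only the reverse direction holds.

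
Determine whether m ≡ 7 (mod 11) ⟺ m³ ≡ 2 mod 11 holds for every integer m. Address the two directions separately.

Both directions hold; the statement is true.

(⇐) Suppose m³ ≡ 2 (mod 11). The only residue r in {0, …, 10} with r³ ≡ 2 (mod 11) is r = 7, so m ≡ 7 (mod 11).

(⇒) Suppose m ≡ 7 (mod 11). Write m = 11j + 7. Then (11j + 7)³ = 1331j³ + 2541j² + 1617j + 343 = 11(121j³ + 231j² + 147j + 31) + 2, so m³ ≡ 2 (mod 11).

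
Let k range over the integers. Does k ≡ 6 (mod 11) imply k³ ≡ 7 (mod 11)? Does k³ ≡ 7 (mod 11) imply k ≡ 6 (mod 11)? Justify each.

(⟹) Suppose k ≡ 6 (mod 11). Write k = 11j + 6. Then (11j + 6)³ = 1331j³ + 2178j² + 1188j + 216 = 11(121j³ + 198j² + 108j + 19) + 7, so k³ ≡ 7 (mod 11).

(⟸) Conversely, suppose k³ ≡ 7 (mod 11). The only residue r in {0, …, 10} with r³ ≡ 7 (mod 11) is r = 6, so k ≡ 6 (mod 11).

Both implications hold.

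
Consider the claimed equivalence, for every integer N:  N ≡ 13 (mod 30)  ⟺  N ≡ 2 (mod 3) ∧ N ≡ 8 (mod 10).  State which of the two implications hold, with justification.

Neither direction holds.

[⇒] This fails: N = 13 gives 13 ≡ 13 (mod 30) but 13 ≡ 1 (mod 3), so the conjunction on the right does not hold.

[⇐] This fails: N = 8 satisfies both congruences on the right (8 ≡ 2 mod 3 and 8 ≡ 8 mod 10) yet 8 ≡ 8 (mod 30), not 13.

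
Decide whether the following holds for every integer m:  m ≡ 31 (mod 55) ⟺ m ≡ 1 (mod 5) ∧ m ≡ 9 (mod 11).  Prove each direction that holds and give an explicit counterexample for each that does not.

(→) Suppose m ≡ 31 (mod 55); write m = 55j + 31. Since 5 ∣ 55, reducing mod 5 gives m ≡ 31 ≡ 1 (mod 5); since 11 ∣ 55, reducing mod 11 gives m ≡ 31 ≡ 9 (mod 11).

(←) Conversely, if m ≡ 1 (mod 5) and m ≡ 9 (mod 11), then by the Chinese remainder theorem m ≡ 31 (mod 55). This is exactly m ≡ 31 (mod 55).

Both directions hold; the statement is true.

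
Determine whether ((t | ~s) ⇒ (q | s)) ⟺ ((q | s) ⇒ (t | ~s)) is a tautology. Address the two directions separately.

Neither implication holds.

Forward direction. This fails. Under q = F, s = T, t = F, the left side is true but the right side is false.

Converse. This fails. Under q = F, s = F, t = F, the left side is false but the right side is true.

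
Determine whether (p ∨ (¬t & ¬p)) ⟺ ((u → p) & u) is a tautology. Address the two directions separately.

[⇒] This fails. Under u = F, p = F, t = F, the left side is true but the right side is false.

[⇐] Assume the antecedent. If u is true, the antecedent forces (u = T, p = T, t = F) or (u = T, p = T, t = T), and p ∨ (¬t & ¬p) holds there. If u is false, the antecedent cannot hold. Either way p ∨ (¬t & ¬p) holds.

The forward direction fails; the converse holds.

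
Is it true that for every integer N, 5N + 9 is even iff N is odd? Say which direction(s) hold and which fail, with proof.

Equivalent; both directions hold.

(⟸) Suppose N is odd; write N = 2j + 1. Then 5N + 9 = 5·(2j + 1) + 9 = 2·5j + 14, which is even.

(⟹) Suppose 5N + 9 is even. Since 5 is odd, 5N and N have the same parity, so 5N + 9 ≡ N + 9 (mod 2). As 9 is odd, 5N + 9 is even exactly when N is odd. Thus N is odd.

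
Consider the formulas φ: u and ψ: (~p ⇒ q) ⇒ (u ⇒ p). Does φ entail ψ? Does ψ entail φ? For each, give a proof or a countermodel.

Both directions fail.

(⇒) This fails. Under p = F, q = T, u = T, the left side is true but the right side is false.

(⇐) This fails. Under p = F, q = F, u = F, the left side is false but the right side is true.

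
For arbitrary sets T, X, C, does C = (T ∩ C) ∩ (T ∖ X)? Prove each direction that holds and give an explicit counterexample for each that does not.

The sets are not equal: only the reverse inclusion holds.

(⟹) This inclusion fails. Take T = ∅, X = ∅, C = {1}; then 1 ∈ C but 1 ∉ (T ∩ C) ∩ (T ∖ X).

(⟸) Let x ∈ (T ∩ C) ∩ (T ∖ X). Then x ∈ T ∩ C and x ∉ X, from which x ∈ C.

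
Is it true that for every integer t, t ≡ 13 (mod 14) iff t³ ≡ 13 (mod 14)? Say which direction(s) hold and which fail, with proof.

(⟸) This fails: take t = 3. Then 3³ = 27 ≡ 13 (mod 14), yet 3 ≡ 3 (mod 14), not 13.

(⟹) Suppose t ≡ 13 (mod 14). Write t = 14j + 13. Then (14j + 13)³ = 2744j³ + 7644j² + 7098j + 2197 = 14(196j³ + 546j² + 507j + 156) + 13, so t³ ≡ 13 (mod 14).

The forward direction holds; the converse fails.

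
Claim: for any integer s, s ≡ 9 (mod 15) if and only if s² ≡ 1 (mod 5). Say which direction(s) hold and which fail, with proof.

(⟹) Suppose s ≡ 9 (mod 15). Then s² ≡ 9² = 81 (mod 15), and since 5 ∣ 15, also s² ≡ 1 (mod 5).

(⟸) This fails: take s = 1. Then 1² = 1 ≡ 1 (mod 5), yet 1 ≡ 1 (mod 15), not 9.

Not equivalent: only (⇒) holds.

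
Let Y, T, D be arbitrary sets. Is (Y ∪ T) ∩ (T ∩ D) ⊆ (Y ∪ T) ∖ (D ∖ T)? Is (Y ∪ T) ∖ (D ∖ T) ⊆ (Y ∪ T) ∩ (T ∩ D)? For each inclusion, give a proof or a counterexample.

Forward inclusion. Let x ∈ (Y ∪ T) ∩ (T ∩ D). Then either x ∈ T ∩ D and x ∉ Y; or x ∈ Y ∩ T ∩ D. In each case x ∈ (Y ∪ T) ∖ (D ∖ T), so (Y ∪ T) ∩ (T ∩ D) ⊆ (Y ∪ T) ∖ (D ∖ T).

Reverse inclusion. This inclusion fails. Take Y = {1}, T = ∅, D = ∅; then 1 ∈ (Y ∪ T) ∖ (D ∖ T) but 1 ∉ (Y ∪ T) ∩ (T ∩ D).

The sets are not equal: only the forward inclusion holds.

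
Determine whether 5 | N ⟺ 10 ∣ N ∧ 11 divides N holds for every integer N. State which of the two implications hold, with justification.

Only the reverse direction holds.

Forward direction. This fails: take N = 5. Certainly 5 ∣ 5, but 10 ∤ 5.

Converse. Suppose 10 ∣ N and 11 ∣ N. Any common multiple of 10 and 11 is a multiple of their lcm; here gcd(10, 11) = 1, so lcm(10, 11) = 10·11 = 110, so 110 ∣ N. Since 5 ∣ 110, it follows that 5 ∣ N.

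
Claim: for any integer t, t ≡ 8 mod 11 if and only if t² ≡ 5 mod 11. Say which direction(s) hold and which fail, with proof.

(⟹) This fails: take t = 8. Then 8 ≡ 8 (mod 11), but 8² = 64 ≡ 9 (mod 11), not 5.

(⟸) This fails: take t = 4. Then 4² = 16 ≡ 5 (mod 11), yet 4 ≡ 4 (mod 11), not 8.

Neither implication holds.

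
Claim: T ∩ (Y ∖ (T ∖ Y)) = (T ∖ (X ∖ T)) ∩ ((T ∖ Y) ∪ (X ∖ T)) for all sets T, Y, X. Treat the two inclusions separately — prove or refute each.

(⊆) fails and (⊇) fails.

Forward inclusion. This inclusion fails. Take T = {1}, Y = {1}, X = ∅; then 1 ∈ T ∩ (Y ∖ (T ∖ Y)) but 1 ∉ (T ∖ (X ∖ T)) ∩ ((T ∖ Y) ∪ (X ∖ T)).

Reverse inclusion. This inclusion fails. Take T = {1}, Y = ∅, X = ∅; then 1 ∈ (T ∖ (X ∖ T)) ∩ ((T ∖ Y) ∪ (X ∖ T)) but 1 ∉ T ∩ (Y ∖ (T ∖ Y)).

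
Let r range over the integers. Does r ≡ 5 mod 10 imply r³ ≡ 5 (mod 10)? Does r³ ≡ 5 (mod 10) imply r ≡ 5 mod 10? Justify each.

Both directions hold.

(←) For the converse, argue contrapositively. If r ≢ 5 (mod 10), then r is congruent to one of 0, 1, 2, 3, 4, 6, 7, 8, 9 modulo 10, and these give r³ ≡ 0, 1, 8, 7, 4, 6, 3, 2, 9 respectively — never 5.

(→) Suppose r ≡ 5 mod 10. Write r = 10j + 5. Then (10j + 5)³ = 1000j³ + 1500j² + 750j + 125 = 10(100j³ + 150j² + 75j + 12) + 5, so r³ ≡ 5 (mod 10).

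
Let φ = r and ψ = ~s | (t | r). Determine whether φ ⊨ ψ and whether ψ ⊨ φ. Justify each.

The forward direction holds; the converse fails.

Forward direction. Assume the antecedent. If s is true, the antecedent forces (s = T, t = F, r = T) or (s = T, t = T, r = T), and ~s | (t | r) holds there. If s is false, ~s | (t | r) reduces to true regardless of the other variables. Either way ~s | (t | r) holds.

Converse. This fails. Under s = F, t = F, r = F, the left side is false but the right side is true.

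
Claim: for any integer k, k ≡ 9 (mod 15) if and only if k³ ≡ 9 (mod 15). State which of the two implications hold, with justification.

(⟹) Suppose k ≡ 9 (mod 15). Write k = 15j + 9. Then (15j + 9)³ = 3375j³ + 6075j² + 3645j + 729 = 15(225j³ + 405j² + 243j + 48) + 9, so k³ ≡ 9 (mod 15).

(⟸) Conversely, suppose k³ ≡ 9 (mod 15). The only residue r in {0, …, 14} with r³ ≡ 9 (mod 15) is r = 9, so k ≡ 9 (mod 15).

Both directions hold.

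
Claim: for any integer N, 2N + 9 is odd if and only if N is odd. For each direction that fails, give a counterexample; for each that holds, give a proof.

[⇒] This fails: take N = 4. Then 2N + 9 = 17, which is odd, yet N = 4 is even, not odd.

[⇐] Suppose N is odd. Since 2 is even, 2N is even for every N, so 2N + 9 has the same parity as 9, which is odd. Hence 2N + 9 is odd.

Only the reverse direction holds.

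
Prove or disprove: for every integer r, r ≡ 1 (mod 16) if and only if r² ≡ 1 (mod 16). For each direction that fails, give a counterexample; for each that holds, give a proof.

Only the forward implication holds.

Forward direction. Suppose r ≡ 1 (mod 16). Write r = 16j + 1. Then (16j + 1)² = 256j² + 32j + 1 = 16(16j² + 2j) + 1, so r² ≡ 1 (mod 16).

Converse. This fails: take r = 7. Then 7² = 49 ≡ 1 (mod 16), yet 7 ≡ 7 (mod 16), not 1.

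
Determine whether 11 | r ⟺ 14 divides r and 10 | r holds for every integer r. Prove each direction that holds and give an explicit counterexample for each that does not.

(→) This fails: take r = 11. Certainly 11 ∣ 11, but 14 ∤ 11.

(←) This fails: take r = 70. Both 14 ∣ 70 and 10 ∣ 70, yet 70 is not a multiple of 11 (since 70 = 6·11 + 4), so 11 ∤ 70.

Neither direction holds.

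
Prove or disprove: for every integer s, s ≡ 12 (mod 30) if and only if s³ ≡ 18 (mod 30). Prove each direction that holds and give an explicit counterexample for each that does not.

Both directions hold; the statement is true.

(⟸) Suppose s³ ≡ 18 (mod 30). The only residue r in {0, …, 29} with r³ ≡ 18 (mod 30) is r = 12, so s ≡ 12 (mod 30).

(⟹) Suppose s ≡ 12 (mod 30). Write s = 30j + 12. Then (30j + 12)³ = 27000j³ + 32400j² + 12960j + 1728 = 30(900j³ + 1080j² + 432j + 57) + 18, so s³ ≡ 18 (mod 30).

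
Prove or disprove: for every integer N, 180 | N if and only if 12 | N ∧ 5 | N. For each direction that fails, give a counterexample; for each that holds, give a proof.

[⇒] If 180 ∣ N, write N = 180q. Since 180 = 15·12, N = 12·(15q), so 12 ∣ N; and since 180 = 36·5, N = 5·(36q), so 5 ∣ N.

[⇐] This fails: take N = 60. Both 12 ∣ 60 and 5 ∣ 60, yet 60 is not a multiple of 180 (since 60 = 0·180 + 60), so 180 ∤ 60.

(⇒) holds; (⇐) fails.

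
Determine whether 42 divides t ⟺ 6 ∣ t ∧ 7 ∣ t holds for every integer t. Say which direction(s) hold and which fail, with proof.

[⇒] If 42 ∣ t, write t = 42q. Since 42 = 7·6, t = 6·(7q), so 6 ∣ t; and since 42 = 6·7, t = 7·(6q), so 7 ∣ t.

[⇐] Suppose 6 ∣ t and 7 ∣ t. Any common multiple of 6 and 7 is a multiple of their lcm; here gcd(6, 7) = 1, so lcm(6, 7) = 6·7 = 42, so 42 ∣ t.

Equivalent; both directions hold.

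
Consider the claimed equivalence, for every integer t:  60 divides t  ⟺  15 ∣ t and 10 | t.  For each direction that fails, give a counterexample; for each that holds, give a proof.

Only the forward implication holds.

(←) This fails: take t = 30. Both 15 ∣ 30 and 10 ∣ 30, yet 30 is not a multiple of 60 (since 30 = 0·60 + 30), so 60 ∤ 30.

(→) If 60 ∣ t, write t = 60q. Since 60 = 4·15, t = 15·(4q), so 15 ∣ t; and since 60 = 6·10, t = 10·(6q), so 10 ∣ t.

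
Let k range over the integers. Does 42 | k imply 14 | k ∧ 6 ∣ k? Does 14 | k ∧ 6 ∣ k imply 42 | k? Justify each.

Both implications hold.

[⇒] If 42 ∣ k, write k = 42q. Since 42 = 3·14, k = 14·(3q), so 14 ∣ k; and since 42 = 7·6, k = 6·(7q), so 6 ∣ k.

[⇐] Suppose 14 ∣ k and 6 ∣ k. Any common multiple of 14 and 6 is a multiple of their lcm; here lcm(14, 6) = 14·6/gcd(14, 6) = 84/2 = 42, so 42 ∣ k.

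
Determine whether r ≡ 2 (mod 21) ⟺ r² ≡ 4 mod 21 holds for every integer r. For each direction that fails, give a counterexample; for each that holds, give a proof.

Not equivalent: only (⇒) holds.

Converse. This fails: take r = 5. Then 5² = 25 ≡ 4 (mod 21), yet 5 ≡ 5 (mod 21), not 2.

Forward direction. Suppose r ≡ 2 (mod 21). Write r = 21j + 2. Then (21j + 2)² = 441j² + 84j + 4 = 21(21j² + 4j) + 4, so r² ≡ 4 (mod 21).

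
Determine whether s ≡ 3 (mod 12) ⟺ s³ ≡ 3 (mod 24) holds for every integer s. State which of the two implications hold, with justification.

[⇐] The residues r modulo 24 with r³ ≡ 3 (mod 24) are exactly {3}, and each is ≡ 3 (mod 12).

[⇒] This fails: take s = 15. Then 15 ≡ 3 (mod 12), but 15³ = 3375 ≡ 15 (mod 24), not 3.

Not equivalent: only (⇐) holds.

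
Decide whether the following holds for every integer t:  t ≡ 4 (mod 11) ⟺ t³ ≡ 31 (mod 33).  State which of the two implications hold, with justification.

Only the reverse direction holds.

(⇐) The residues r modulo 33 with r³ ≡ 31 (mod 33) are exactly {4}, and each is ≡ 4 (mod 11).

(⇒) This fails: take t = 15. Then 15 ≡ 4 (mod 11), but 15³ = 3375 ≡ 9 (mod 33), not 31.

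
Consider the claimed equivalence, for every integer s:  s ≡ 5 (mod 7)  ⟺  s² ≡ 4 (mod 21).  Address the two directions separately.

(→) This fails: take s = 12. Then 12 ≡ 5 (mod 7), but 12² = 144 ≡ 18 (mod 21), not 4.

(←) This fails: take s = 2. Then 2² = 4 ≡ 4 (mod 21), yet 2 ≡ 2 (mod 7), not 5.

Both directions fail.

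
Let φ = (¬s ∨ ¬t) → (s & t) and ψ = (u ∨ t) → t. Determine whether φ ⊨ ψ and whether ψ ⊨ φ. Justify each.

[⇒] Assume the antecedent. If t is true, (u ∨ t) → t reduces to true regardless of the other variables. If t is false, the antecedent cannot hold. Either way (u ∨ t) → t holds.

[⇐] This fails. Under t = F, s = F, u = F, the left side is false but the right side is true.

The forward direction holds; the converse fails.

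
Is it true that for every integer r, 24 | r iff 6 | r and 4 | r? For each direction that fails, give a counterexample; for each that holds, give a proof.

(→) If 24 ∣ r, write r = 24q. Since 24 = 4·6, r = 6·(4q), so 6 ∣ r; and since 24 = 6·4, r = 4·(6q), so 4 ∣ r.

(←) This fails: take r = 12. Both 6 ∣ 12 and 4 ∣ 12, yet 12 is not a multiple of 24 (since 12 = 0·24 + 12), so 24 ∤ 12.

Only the forward implication holds.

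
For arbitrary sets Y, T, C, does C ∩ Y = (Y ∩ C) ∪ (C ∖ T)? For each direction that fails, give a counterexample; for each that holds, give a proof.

(⊇) This inclusion fails. Take Y = ∅, T = ∅, C = {1}; then 1 ∈ (Y ∩ C) ∪ (C ∖ T) but 1 ∉ C ∩ Y.

(⊆) Let x ∈ C ∩ Y. Then either x ∈ Y ∩ C and x ∉ T; or x ∈ Y ∩ T ∩ C. In each case x ∈ (Y ∩ C) ∪ (C ∖ T), so C ∩ Y ⊆ (Y ∩ C) ∪ (C ∖ T).

Only the forward inclusion holds.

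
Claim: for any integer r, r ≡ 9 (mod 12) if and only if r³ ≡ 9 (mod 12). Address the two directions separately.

Equivalent; both directions hold.

(→) Suppose r ≡ 9 (mod 12). Write r = 12j + 9. Then (12j + 9)³ = 1728j³ + 3888j² + 2916j + 729 = 12(144j³ + 324j² + 243j + 60) + 9, so r³ ≡ 9 (mod 12).

(←) Conversely, suppose r³ ≡ 9 (mod 12). The only residue r in {0, …, 11} with r³ ≡ 9 (mod 12) is r = 9, so r ≡ 9 (mod 12).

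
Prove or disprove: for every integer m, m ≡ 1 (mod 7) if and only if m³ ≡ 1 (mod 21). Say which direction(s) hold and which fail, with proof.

Neither direction holds.

(⟹) This fails: take m = 8. Then 8 ≡ 1 (mod 7), but 8³ = 512 ≡ 8 (mod 21), not 1.

(⟸) This fails: take m = 4. Then 4³ = 64 ≡ 1 (mod 21), yet 4 ≡ 4 (mod 7), not 1.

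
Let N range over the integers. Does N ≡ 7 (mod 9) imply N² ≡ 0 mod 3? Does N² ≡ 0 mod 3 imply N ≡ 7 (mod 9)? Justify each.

Neither direction holds.

(⟹) This fails: take N = 7. Then 7 ≡ 7 (mod 9), but 7² = 49 ≡ 1 (mod 3), not 0.

(⟸) This fails: take N = 0. Then 0² = 0 ≡ 0 (mod 3), yet 0 ≡ 0 (mod 9), not 7.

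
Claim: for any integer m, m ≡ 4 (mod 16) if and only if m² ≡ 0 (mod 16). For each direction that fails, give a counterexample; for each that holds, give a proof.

(⇐) This fails: take m = 0. Then 0² = 0 ≡ 0 (mod 16), yet 0 ≡ 0 (mod 16), not 4.

(⇒) Suppose m ≡ 4 (mod 16). Write m = 16j + 4. Then (16j + 4)² = 256j² + 128j + 16 = 16(16j² + 8j + 1) + 0, so m² ≡ 0 (mod 16).

(⇒) holds; (⇐) fails.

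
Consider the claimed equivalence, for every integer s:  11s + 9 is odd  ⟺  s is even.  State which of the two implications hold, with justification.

Both directions hold; the statement is true.

Converse. Suppose s is even; write s = 2j. Then 11s + 9 = 11·(2j) + 9 = 2·11j + 9, which is odd.

Forward direction. Suppose 11s + 9 is odd. Since 11 is odd, 11s and s have the same parity, so 11s + 9 ≡ s + 9 (mod 2). As 9 is odd, 11s + 9 is odd exactly when s is even. Thus s is even.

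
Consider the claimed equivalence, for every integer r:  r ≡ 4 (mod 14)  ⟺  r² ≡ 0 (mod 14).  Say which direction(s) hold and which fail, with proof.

(⟹) This fails: take r = 4. Then 4 ≡ 4 (mod 14), but 4² = 16 ≡ 2 (mod 14), not 0.

(⟸) This fails: take r = 0. Then 0² = 0 ≡ 0 (mod 14), yet 0 ≡ 0 (mod 14), not 4.

Neither direction holds.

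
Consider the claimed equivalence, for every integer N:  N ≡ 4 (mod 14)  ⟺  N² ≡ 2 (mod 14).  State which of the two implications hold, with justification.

[⇒] Suppose N ≡ 4 (mod 14). Write N = 14j + 4. Then (14j + 4)² = 196j² + 112j + 16 = 14(14j² + 8j + 1) + 2, so N² ≡ 2 (mod 14).

[⇐] This fails: take N = 10. Then 10² = 100 ≡ 2 (mod 14), yet 10 ≡ 10 (mod 14), not 4.

Only the forward direction holds.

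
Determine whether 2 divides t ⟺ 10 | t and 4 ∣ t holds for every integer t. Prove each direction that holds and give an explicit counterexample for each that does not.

(⇐) Suppose 10 ∣ t and 4 ∣ t. Any common multiple of 10 and 4 is a multiple of their lcm; here lcm(10, 4) = 10·4/gcd(10, 4) = 40/2 = 20, so 20 ∣ t. Since 2 ∣ 20, it follows that 2 ∣ t.

(⇒) This fails: take t = 2. Certainly 2 ∣ 2, but 10 ∤ 2.

Only the reverse direction holds.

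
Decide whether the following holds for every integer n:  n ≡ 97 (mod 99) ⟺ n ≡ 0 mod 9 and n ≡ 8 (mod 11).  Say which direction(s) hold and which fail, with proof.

(→) This fails: n = 97 gives 97 ≡ 97 (mod 99) but 97 ≡ 7 (mod 9), so the conjunction on the right does not hold.

(←) This fails: n = 63 satisfies both congruences on the right (63 ≡ 0 mod 9 and 63 ≡ 8 mod 11) yet 63 ≡ 63 (mod 99), not 97.

Neither implication holds.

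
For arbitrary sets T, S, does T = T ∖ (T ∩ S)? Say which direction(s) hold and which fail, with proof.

The sets are not equal: only the reverse inclusion holds.

Forward inclusion. This inclusion fails. Take T = {1}, S = {1}; then 1 ∈ T but 1 ∉ T ∖ (T ∩ S).

Reverse inclusion. Let x ∈ T ∖ (T ∩ S). Then x ∈ T and x ∉ S, from which x ∈ T.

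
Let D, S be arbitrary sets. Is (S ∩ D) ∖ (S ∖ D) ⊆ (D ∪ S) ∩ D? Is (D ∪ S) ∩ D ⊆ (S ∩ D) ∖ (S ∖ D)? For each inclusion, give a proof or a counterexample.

(⊆) holds; (⊇) fails.

(⟹) Let x ∈ (S ∩ D) ∖ (S ∖ D). Then x ∈ D ∩ S, from which x ∈ (D ∪ S) ∩ D.

(⟸) This inclusion fails. Take D = {1}, S = ∅; then 1 ∈ (D ∪ S) ∩ D but 1 ∉ (S ∩ D) ∖ (S ∖ D).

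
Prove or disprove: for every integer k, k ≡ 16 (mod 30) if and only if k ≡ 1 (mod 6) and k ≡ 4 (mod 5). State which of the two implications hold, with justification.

Both directions fail.

(⇒) This fails: k = 16 gives 16 ≡ 16 (mod 30) but 16 ≡ 4 (mod 6), so the conjunction on the right does not hold.

(⇐) This fails: k = 19 satisfies both congruences on the right (19 ≡ 1 mod 6 and 19 ≡ 4 mod 5) yet 19 ≡ 19 (mod 30), not 16.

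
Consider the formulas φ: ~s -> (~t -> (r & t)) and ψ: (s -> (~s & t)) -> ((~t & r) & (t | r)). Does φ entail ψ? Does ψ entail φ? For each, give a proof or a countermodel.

Neither implication holds.

[⇒] This fails. Under r = F, t = T, s = F, the left side is true but the right side is false.

[⇐] This fails. Under r = T, t = F, s = F, the left side is false but the right side is true.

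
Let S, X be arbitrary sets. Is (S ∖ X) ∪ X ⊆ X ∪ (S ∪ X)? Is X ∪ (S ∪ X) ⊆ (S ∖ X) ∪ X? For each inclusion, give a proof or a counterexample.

(⟸) Let x ∈ X ∪ (S ∪ X). Then either x ∈ S and x ∉ X; or x ∈ X and x ∉ S; or x ∈ S ∩ X. In each case x ∈ (S ∖ X) ∪ X, so X ∪ (S ∪ X) ⊆ (S ∖ X) ∪ X.

(⟹) Let x ∈ (S ∖ X) ∪ X. Then either x ∈ S and x ∉ X; or x ∈ X and x ∉ S; or x ∈ S ∩ X. In each case x ∈ X ∪ (S ∪ X), so (S ∖ X) ∪ X ⊆ X ∪ (S ∪ X).

Both inclusions hold; the sets are equal.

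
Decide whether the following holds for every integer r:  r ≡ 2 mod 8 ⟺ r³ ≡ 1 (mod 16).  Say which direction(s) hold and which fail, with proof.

(⇒) This fails: take r = 2. Then 2 ≡ 2 (mod 8), but 2³ = 8 ≡ 8 (mod 16), not 1.

(⇐) This fails: take r = 1. Then 1³ = 1 ≡ 1 (mod 16), yet 1 ≡ 1 (mod 8), not 2.

Neither implication holds.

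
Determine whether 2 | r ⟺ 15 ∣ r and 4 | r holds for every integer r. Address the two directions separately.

[⇒] This fails: take r = 2. Certainly 2 ∣ 2, but 15 ∤ 2.

[⇐] Suppose 15 ∣ r and 4 ∣ r. Any common multiple of 15 and 4 is a multiple of their lcm; here gcd(15, 4) = 1, so lcm(15, 4) = 15·4 = 60, so 60 ∣ r. Since 2 ∣ 60, it follows that 2 ∣ r.

Only the reverse direction holds.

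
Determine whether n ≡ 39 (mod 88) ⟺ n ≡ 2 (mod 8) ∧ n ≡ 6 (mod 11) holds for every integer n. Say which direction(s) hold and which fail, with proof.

Forward direction. This fails: n = 39 gives 39 ≡ 39 (mod 88) but 39 ≡ 7 (mod 8), so the conjunction on the right does not hold.

Converse. This fails: n = 50 satisfies both congruences on the right (50 ≡ 2 mod 8 and 50 ≡ 6 mod 11) yet 50 ≡ 50 (mod 88), not 39.

(⇒) fails and (⇐) fails.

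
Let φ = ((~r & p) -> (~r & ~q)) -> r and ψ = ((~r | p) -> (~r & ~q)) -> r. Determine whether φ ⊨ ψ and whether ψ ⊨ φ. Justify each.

Converse. This fails. Under r = F, q = T, p = F, the left side is false but the right side is true.

Forward direction. Assume the antecedent. If r is true, ((~r | p) -> (~r & ~q)) -> r reduces to true regardless of the other variables. If r is false, the antecedent forces (r = F, q = T, p = T), and ((~r | p) -> (~r & ~q)) -> r holds there. Either way ((~r | p) -> (~r & ~q)) -> r holds.

Only the forward implication holds.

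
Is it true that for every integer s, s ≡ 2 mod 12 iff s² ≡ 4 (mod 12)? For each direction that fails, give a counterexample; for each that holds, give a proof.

(⇒) holds; (⇐) fails.

(←) This fails: take s = 4. Then 4² = 16 ≡ 4 (mod 12), yet 4 ≡ 4 (mod 12), not 2.

(→) Suppose s ≡ 2 mod 12. Write s = 12j + 2. Then (12j + 2)² = 144j² + 48j + 4 = 12(12j² + 4j) + 4, so s² ≡ 4 (mod 12).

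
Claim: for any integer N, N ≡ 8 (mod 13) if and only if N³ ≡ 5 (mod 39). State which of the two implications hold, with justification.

Neither direction holds.

[⇒] This fails: take N = 21. Then 21 ≡ 8 (mod 13), but 21³ = 9261 ≡ 18 (mod 39), not 5.

[⇐] This fails: take N = 11. Then 11³ = 1331 ≡ 5 (mod 39), yet 11 ≡ 11 (mod 13), not 8.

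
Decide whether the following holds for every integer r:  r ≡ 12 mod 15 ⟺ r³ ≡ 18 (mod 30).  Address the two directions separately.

Not equivalent: only (⇐) holds.

(→) This fails: take r = 27. Then 27 ≡ 12 (mod 15), but 27³ = 19683 ≡ 3 (mod 30), not 18.

(←) Conversely, the residues r modulo 30 with r³ ≡ 18 (mod 30) are exactly {12}, and each is ≡ 12 (mod 15).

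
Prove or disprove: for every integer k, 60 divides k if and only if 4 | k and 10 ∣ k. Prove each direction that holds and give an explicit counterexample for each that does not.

The forward direction holds; the converse fails.

Converse. This fails: take k = 20. Both 4 ∣ 20 and 10 ∣ 20, yet 20 is not a multiple of 60 (since 20 = 0·60 + 20), so 60 ∤ 20.

Forward direction. If 60 ∣ k, write k = 60q. Since 60 = 15·4, k = 4·(15q), so 4 ∣ k; and since 60 = 6·10, k = 10·(6q), so 10 ∣ k.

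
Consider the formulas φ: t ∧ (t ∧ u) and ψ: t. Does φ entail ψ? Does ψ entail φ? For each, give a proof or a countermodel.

The forward direction holds; the converse fails.

Forward direction. Assume the antecedent. If t is true, t reduces to true regardless of the other variables. If t is false, the antecedent cannot hold. Either way t holds.

Converse. This fails. Under t = T, u = F, the left side is false but the right side is true.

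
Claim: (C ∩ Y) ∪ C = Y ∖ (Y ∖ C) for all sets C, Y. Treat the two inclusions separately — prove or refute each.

Only the reverse inclusion holds.

Forward inclusion. This inclusion fails. Take C = {1}, Y = ∅; then 1 ∈ (C ∩ Y) ∪ C but 1 ∉ Y ∖ (Y ∖ C).

Reverse inclusion. Let x ∈ Y ∖ (Y ∖ C). Then x ∈ C ∩ Y, from which x ∈ (C ∩ Y) ∪ C.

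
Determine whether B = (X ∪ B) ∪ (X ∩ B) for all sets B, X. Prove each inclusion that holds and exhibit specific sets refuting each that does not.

(⊆) holds; (⊇) fails.

Reverse inclusion. This inclusion fails. Take B = ∅, X = {1}; then 1 ∈ (X ∪ B) ∪ (X ∩ B) but 1 ∉ B.

Forward inclusion. Let x ∈ B. Then either x ∈ B and x ∉ X; or x ∈ B ∩ X. In each case x ∈ (X ∪ B) ∪ (X ∩ B), so B ⊆ (X ∪ B) ∪ (X ∩ B).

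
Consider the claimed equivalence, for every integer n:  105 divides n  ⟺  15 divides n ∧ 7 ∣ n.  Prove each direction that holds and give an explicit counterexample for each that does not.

Both directions hold.

[⇒] If 105 ∣ n, write n = 105q. Since 105 = 7·15, n = 15·(7q), so 15 ∣ n; and since 105 = 15·7, n = 7·(15q), so 7 ∣ n.

[⇐] Suppose 15 ∣ n and 7 ∣ n. Any common multiple of 15 and 7 is a multiple of their lcm; here gcd(15, 7) = 1, so lcm(15, 7) = 15·7 = 105, so 105 ∣ n.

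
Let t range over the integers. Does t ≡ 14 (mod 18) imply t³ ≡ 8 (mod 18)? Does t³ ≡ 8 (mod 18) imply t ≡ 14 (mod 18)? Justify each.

Only the forward direction holds.

(→) Suppose t ≡ 14 (mod 18). Write t = 18j + 14. Then (18j + 14)³ = 5832j³ + 13608j² + 10584j + 2744 = 18(324j³ + 756j² + 588j + 152) + 8, so t³ ≡ 8 (mod 18).

(←) This fails: take t = 2. Then 2³ = 8 ≡ 8 (mod 18), yet 2 ≡ 2 (mod 18), not 14.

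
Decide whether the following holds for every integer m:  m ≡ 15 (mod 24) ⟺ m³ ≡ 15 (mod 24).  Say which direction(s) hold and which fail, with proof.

Forward direction. Suppose m ≡ 15 (mod 24). Write m = 24j + 15. Then (24j + 15)³ = 13824j³ + 25920j² + 16200j + 3375 = 24(576j³ + 1080j² + 675j + 140) + 15, so m³ ≡ 15 (mod 24).

Converse. Suppose m³ ≡ 15 (mod 24). The only residue r in {0, …, 23} with r³ ≡ 15 (mod 24) is r = 15, so m ≡ 15 (mod 24).

Equivalent; both directions hold.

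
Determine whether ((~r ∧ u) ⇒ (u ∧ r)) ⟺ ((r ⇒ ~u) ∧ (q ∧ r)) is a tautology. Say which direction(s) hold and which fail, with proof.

(⟹) This fails. Under r = F, u = F, q = F, the left side is true but the right side is false.

(⟸) Assume the antecedent. If r is true, (~r ∧ u) ⇒ (u ∧ r) reduces to true regardless of the other variables. If r is false, the antecedent cannot hold. Either way (~r ∧ u) ⇒ (u ∧ r) holds.

Only the converse holds.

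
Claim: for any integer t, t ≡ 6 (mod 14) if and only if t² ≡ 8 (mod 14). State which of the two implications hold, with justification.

(⇒) holds; (⇐) fails.

(⟹) Suppose t ≡ 6 (mod 14). Write t = 14j + 6. Then (14j + 6)² = 196j² + 168j + 36 = 14(14j² + 12j + 2) + 8, so t² ≡ 8 (mod 14).

(⟸) This fails: take t = 8. Then 8² = 64 ≡ 8 (mod 14), yet 8 ≡ 8 (mod 14), not 6.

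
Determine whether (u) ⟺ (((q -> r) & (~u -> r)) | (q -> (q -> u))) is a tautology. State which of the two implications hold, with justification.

(→) Assume the antecedent. If r is true, the consequent reduces to true regardless of the other variables. If r is false, the antecedent forces (r = F, q = F, u = T) or (r = F, q = T, u = T), and the consequent holds there. Either way the consequent holds.

(←) This fails. Under r = F, q = F, u = F, the left side is false but the right side is true.

Only the forward implication holds.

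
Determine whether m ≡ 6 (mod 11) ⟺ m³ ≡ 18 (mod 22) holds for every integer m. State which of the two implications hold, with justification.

Only the converse holds.

(⟹) This fails: take m = 17. Then 17 ≡ 6 (mod 11), but 17³ = 4913 ≡ 7 (mod 22), not 18.

(⟸) Conversely, the residues r modulo 22 with r³ ≡ 18 (mod 22) are exactly {6}, and each is ≡ 6 (mod 11).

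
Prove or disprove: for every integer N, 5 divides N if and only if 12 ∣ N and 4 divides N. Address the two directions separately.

(⇒) This fails: take N = 5. Certainly 5 ∣ 5, but 12 ∤ 5.

(⇐) This fails: take N = 12. Both 12 ∣ 12 and 4 ∣ 12, yet 12 is not a multiple of 5 (since 12 = 2·5 + 2), so 5 ∤ 12.

Both directions fail.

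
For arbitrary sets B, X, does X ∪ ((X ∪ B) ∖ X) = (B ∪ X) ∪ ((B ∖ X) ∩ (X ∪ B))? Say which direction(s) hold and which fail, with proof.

Both inclusions hold.

(⟹) Let x ∈ X ∪ ((X ∪ B) ∖ X). Then either x ∈ B and x ∉ X; or x ∈ X and x ∉ B; or x ∈ B ∩ X. In each case x ∈ (B ∪ X) ∪ ((B ∖ X) ∩ (X ∪ B)), so X ∪ ((X ∪ B) ∖ X) ⊆ (B ∪ X) ∪ ((B ∖ X) ∩ (X ∪ B)).

(⟸) Let x ∈ (B ∪ X) ∪ ((B ∖ X) ∩ (X ∪ B)). Then either x ∈ B and x ∉ X; or x ∈ X and x ∉ B; or x ∈ B ∩ X. In each case x ∈ X ∪ ((X ∪ B) ∖ X), so (B ∪ X) ∪ ((B ∖ X) ∩ (X ∪ B)) ⊆ X ∪ ((X ∪ B) ∖ X).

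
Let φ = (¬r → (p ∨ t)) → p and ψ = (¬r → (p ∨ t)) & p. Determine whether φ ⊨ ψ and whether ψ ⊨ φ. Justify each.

Not equivalent: only (⇐) holds.

Forward direction. This fails. Under t = F, p = F, r = F, the left side is true but the right side is false.

Converse. Assume the antecedent. If t is true, the antecedent forces (t = T, p = T, r = F) or (t = T, p = T, r = T), and (¬r → (p ∨ t)) → p holds there. If t is false, the antecedent forces (t = F, p = T, r = F) or (t = F, p = T, r = T), and (¬r → (p ∨ t)) → p holds there. Either way (¬r → (p ∨ t)) → p holds.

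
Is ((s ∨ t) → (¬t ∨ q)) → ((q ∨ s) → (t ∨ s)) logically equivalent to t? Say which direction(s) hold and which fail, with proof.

Forward direction. This fails. Under s = F, t = F, q = F, the left side is true but the right side is false.

Converse. Assume the antecedent. If s is true, the consequent reduces to true regardless of the other variables. If s is false, the antecedent forces (s = F, t = T, q = F) or (s = F, t = T, q = T), and the consequent holds there. Either way the consequent holds.

The forward direction fails; the converse holds.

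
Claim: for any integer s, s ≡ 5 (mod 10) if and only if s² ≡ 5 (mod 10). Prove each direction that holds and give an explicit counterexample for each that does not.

Equivalent; both directions hold.

Forward direction. Suppose s ≡ 5 (mod 10). Write s = 10j + 5. Then (10j + 5)² = 100j² + 100j + 25 = 10(10j² + 10j + 2) + 5, so s² ≡ 5 (mod 10).

Converse. For the converse, argue contrapositively. If s ≢ 5 (mod 10), then s is congruent to one of 0, 1, 2, 3, 4, 6, 7, 8, 9 modulo 10, and these give s² ≡ 0, 1, 4, 9, 6, 6, 9, 4, 1 respectively — never 5.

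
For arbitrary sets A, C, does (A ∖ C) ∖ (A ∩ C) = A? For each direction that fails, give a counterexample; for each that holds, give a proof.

Reverse inclusion. This inclusion fails. Take A = {1}, C = {1}; then 1 ∈ A but 1 ∉ (A ∖ C) ∖ (A ∩ C).

Forward inclusion. Let x ∈ (A ∖ C) ∖ (A ∩ C). Then x ∈ A and x ∉ C, from which x ∈ A.

The sets are not equal: only the forward inclusion holds.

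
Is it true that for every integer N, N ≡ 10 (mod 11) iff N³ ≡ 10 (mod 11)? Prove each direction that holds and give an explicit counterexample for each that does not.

Both implications hold.

(←) For the converse, argue contrapositively. If N ≢ 10 (mod 11), then N is congruent to one of 0, 1, 2, 3, 4, 5, 6, 7, 8, 9 modulo 11, and these give N³ ≡ 0, 1, 8, 5, 9, 4, 7, 2, 6, 3 respectively — never 10.

(→) Suppose N ≡ 10 (mod 11). Write N = 11j + 10. Then (11j + 10)³ = 1331j³ + 3630j² + 3300j + 1000 = 11(121j³ + 330j² + 300j + 90) + 10, so N³ ≡ 10 (mod 11).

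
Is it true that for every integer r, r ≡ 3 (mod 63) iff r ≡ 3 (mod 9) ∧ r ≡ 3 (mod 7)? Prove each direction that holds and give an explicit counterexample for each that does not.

Both directions hold.

(⇒) Suppose r ≡ 3 (mod 63); write r = 63j + 3. Since 9 ∣ 63, reducing mod 9 gives r ≡ 3 (mod 9); since 7 ∣ 63, reducing mod 7 gives r ≡ 3 (mod 7).

(⇐) Conversely, if r ≡ 3 (mod 9) and r ≡ 3 (mod 7), then by the Chinese remainder theorem r ≡ 3 (mod 63). This is exactly r ≡ 3 (mod 63).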